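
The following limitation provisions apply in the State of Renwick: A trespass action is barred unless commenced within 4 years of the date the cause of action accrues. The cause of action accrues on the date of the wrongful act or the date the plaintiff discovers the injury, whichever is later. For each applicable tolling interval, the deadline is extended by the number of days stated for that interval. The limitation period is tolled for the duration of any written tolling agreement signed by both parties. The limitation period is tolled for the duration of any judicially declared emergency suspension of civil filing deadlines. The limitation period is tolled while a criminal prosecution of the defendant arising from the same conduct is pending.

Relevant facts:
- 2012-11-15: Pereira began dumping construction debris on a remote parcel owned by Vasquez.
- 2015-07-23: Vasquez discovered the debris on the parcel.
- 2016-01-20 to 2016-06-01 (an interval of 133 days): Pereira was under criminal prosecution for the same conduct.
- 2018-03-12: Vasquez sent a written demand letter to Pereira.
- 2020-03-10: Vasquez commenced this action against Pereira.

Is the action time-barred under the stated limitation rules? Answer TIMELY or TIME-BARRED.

TIME-BARRED

Because discovery on 2015-07-23 post-dates the 2012-11-15 act, accrual under the later-of rule falls on 2015-07-23.
The untolled deadline — 4 years after 2015-07-23 — is 2019-07-23.
Because the pending criminal prosecution ran from 2016-01-20 to 2016-06-01, the deadline is extended by 133 days to 2019-12-03.
The other events in the timeline have no effect on the limitation period under the stated rules.
Vasquez filed on 2020-03-10, after the 2019-12-03 deadline, so the action is time-barred.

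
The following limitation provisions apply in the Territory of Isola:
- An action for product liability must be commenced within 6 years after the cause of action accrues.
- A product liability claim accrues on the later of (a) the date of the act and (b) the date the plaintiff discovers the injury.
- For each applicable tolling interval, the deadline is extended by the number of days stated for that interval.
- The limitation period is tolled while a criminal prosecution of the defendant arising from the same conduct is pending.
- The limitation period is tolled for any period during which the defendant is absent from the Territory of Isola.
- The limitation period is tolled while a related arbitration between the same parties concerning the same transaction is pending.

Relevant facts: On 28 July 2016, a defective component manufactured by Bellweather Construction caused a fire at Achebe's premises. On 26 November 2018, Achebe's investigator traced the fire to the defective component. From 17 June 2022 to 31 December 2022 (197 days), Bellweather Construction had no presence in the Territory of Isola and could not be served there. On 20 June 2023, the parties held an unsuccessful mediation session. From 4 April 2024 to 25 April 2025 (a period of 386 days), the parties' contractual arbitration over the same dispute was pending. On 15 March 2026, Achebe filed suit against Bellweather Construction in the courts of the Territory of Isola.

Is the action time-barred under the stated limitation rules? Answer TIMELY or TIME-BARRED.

The claim accrued on 26 November 2018 — the later of the 28 July 2016 act and the 26 November 2018 discovery.
Adding the 6 years base period to 26 November 2018 gives a deadline of 26 November 2024, before any tolling.
The defendant's absence from the jurisdiction from 17 June 2022 to 31 December 2022 tolled the period for 197 days, extending the deadline to 11 June 2025.
The pending related arbitration from 4 April 2024 to 25 April 2025 tolled the period for 386 days, extending the deadline to 2 July 2026.
The other events in the timeline have no effect on the limitation period under the stated rules.
The 15 March 2026 filing precedes the 2 July 2026 deadline; the claim is timely.

TIMELY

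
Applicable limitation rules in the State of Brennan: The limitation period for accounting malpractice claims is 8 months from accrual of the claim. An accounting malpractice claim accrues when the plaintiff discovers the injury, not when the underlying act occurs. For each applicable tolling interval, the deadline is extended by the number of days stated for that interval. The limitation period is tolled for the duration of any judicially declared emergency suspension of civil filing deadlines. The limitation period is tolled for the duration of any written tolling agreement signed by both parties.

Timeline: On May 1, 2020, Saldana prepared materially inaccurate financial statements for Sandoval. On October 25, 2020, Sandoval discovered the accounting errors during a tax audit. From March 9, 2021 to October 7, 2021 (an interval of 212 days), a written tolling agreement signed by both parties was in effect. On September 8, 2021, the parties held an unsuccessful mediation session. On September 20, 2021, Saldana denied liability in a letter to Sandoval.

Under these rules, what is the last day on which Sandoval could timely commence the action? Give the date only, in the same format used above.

Under the discovery rule, the claim accrued on October 25, 2020, when Sandoval discovered the injury — not on the May 1, 2020 date of the underlying act.
The untolled deadline — 8 months after October 25, 2020 — is June 25, 2021.
The period was tolled for 212 days by the written tolling agreement (March 9, 2021 to October 7, 2021), pushing the deadline to January 23, 2022.
The other events in the timeline have no effect on the limitation period under the stated rules.

January 23, 2022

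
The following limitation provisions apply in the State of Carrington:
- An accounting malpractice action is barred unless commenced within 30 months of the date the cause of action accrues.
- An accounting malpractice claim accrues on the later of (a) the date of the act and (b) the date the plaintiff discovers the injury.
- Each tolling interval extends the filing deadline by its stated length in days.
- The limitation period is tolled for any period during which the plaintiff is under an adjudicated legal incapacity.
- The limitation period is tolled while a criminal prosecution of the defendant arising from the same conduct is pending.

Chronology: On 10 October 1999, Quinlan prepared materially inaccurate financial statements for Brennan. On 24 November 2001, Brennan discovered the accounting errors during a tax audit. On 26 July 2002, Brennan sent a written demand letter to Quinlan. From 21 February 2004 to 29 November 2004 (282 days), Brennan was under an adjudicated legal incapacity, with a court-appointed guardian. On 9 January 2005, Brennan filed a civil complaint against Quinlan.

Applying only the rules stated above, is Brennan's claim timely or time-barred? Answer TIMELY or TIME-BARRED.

Because discovery on 24 November 2001 post-dates the 10 October 1999 act, accrual under the later-of rule falls on 24 November 2001.
30 months from 24 November 2001 is 24 May 2004.
The period was tolled for 282 days by the plaintiff's legal incapacity (21 February 2004 to 29 November 2004), pushing the deadline to 2 March 2005.
Nothing else in the chronology tolls or restarts the period.
The 9 January 2005 filing precedes the 2 March 2005 deadline; the claim is timely.

TIMELY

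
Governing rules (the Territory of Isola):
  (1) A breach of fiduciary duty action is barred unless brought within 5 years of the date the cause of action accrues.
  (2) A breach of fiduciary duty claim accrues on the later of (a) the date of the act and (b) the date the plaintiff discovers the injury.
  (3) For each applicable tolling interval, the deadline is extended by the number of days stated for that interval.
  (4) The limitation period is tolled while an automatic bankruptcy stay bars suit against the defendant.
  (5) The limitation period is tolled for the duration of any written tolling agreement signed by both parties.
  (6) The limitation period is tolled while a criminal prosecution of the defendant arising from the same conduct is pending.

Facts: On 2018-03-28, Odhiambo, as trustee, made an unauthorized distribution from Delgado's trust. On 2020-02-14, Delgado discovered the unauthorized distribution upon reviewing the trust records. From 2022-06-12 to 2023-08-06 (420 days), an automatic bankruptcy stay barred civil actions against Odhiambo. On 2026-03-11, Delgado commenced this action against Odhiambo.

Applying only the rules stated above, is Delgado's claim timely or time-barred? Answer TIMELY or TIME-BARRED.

TIMELY

Taking the later of the act (2018-03-28) and discovery (2020-02-14), the claim accrued on 2020-02-14.
The untolled deadline — 5 years after 2020-02-14 — is 2025-02-14.
The period was tolled for 420 days by the automatic bankruptcy stay (2022-06-12 to 2023-08-06), pushing the deadline to 2026-04-10.
Delgado filed on 2026-03-11, before the 2026-04-10 deadline, so the action is timely.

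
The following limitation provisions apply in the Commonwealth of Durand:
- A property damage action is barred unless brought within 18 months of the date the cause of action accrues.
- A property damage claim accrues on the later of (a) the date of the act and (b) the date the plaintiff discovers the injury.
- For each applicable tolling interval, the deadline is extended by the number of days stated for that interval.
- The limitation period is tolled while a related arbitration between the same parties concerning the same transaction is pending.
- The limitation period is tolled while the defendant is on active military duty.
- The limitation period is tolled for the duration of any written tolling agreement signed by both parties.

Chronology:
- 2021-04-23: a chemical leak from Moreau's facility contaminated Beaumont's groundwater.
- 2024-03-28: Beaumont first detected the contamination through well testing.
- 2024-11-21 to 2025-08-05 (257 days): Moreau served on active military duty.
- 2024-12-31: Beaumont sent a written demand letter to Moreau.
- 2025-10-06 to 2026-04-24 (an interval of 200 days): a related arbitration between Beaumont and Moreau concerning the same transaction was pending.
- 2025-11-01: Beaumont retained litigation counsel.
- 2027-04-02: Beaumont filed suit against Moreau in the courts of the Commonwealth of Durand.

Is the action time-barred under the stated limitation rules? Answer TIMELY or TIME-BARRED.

TIME-BARRED

Taking the later of the act (2021-04-23) and discovery (2024-03-28), the claim accrued on 2024-03-28.
18 months from 2024-03-28 is 2025-09-28.
The period was tolled for 257 days by the defendant's active military service (2024-11-21 to 2025-08-05), pushing the deadline to 2026-06-12.
The period was tolled for 200 days by the pending related arbitration (2025-10-06 to 2026-04-24), pushing the deadline to 2026-12-29.
None of the other events listed affects the running of the period under the stated rules.
The 2027-04-02 filing falls after the 2026-12-29 deadline; the claim is time-barred.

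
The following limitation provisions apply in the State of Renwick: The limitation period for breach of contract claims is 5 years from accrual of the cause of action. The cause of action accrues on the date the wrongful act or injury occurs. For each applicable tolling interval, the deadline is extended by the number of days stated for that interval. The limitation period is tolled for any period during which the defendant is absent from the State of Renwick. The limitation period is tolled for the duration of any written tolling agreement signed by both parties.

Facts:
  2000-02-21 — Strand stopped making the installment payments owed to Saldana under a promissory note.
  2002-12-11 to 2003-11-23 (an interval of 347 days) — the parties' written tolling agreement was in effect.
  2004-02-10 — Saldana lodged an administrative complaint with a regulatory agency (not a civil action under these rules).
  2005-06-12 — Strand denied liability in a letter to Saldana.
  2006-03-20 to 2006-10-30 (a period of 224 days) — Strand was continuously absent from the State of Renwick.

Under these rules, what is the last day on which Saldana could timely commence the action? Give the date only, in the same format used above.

2006-02-03

The claim accrued on 2000-02-21, when the wrongful act occurred.
Adding the 5 years base period to 2000-02-21 gives a deadline of 2005-02-21, before any tolling.
Because the written tolling agreement ran from 2002-12-11 to 2003-11-23, the deadline is extended by 347 days to 2006-02-03.
The defendant's absence from the jurisdiction from 2006-03-20 to 2006-10-30 began after the period had already run on 2006-02-03, so it has no tolling effect.
None of the other events listed affects the running of the period under the stated rules.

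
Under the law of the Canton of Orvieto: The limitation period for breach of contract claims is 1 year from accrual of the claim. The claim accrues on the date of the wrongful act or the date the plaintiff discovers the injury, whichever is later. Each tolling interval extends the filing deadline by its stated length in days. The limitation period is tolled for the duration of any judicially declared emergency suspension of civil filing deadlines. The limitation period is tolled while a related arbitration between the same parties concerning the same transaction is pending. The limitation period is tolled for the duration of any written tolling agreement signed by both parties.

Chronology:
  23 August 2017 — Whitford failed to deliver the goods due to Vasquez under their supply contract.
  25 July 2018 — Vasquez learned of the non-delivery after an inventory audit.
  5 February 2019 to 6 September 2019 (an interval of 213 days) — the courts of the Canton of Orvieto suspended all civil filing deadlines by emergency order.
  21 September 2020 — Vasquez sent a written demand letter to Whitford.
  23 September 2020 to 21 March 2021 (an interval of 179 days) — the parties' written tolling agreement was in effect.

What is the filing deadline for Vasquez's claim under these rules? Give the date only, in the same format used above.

23 February 2020

Taking the later of the act (23 August 2017) and discovery (25 July 2018), the claim accrued on 25 July 2018.
The untolled deadline — 1 year after 25 July 2018 — is 25 July 2019.
The emergency suspension of filing deadlines from 5 February 2019 to 6 September 2019 tolled the period for 213 days, extending the deadline to 23 February 2020.
By the time the written tolling agreement began on 23 September 2020, the limitation period had already expired on 23 February 2020; that interval cannot revive it.
Nothing else in the chronology tolls or restarts the period.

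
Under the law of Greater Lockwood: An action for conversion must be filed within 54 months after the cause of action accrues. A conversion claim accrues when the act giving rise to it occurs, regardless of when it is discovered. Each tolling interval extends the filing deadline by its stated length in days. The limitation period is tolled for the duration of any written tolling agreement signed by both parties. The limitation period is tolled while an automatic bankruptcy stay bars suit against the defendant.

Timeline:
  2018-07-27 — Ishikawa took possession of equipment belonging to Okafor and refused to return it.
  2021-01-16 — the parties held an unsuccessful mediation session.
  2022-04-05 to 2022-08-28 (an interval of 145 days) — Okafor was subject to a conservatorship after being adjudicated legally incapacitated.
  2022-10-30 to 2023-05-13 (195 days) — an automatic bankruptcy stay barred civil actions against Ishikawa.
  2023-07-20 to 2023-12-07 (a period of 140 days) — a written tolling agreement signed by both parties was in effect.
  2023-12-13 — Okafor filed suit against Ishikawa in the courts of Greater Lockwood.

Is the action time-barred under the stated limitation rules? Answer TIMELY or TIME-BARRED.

TIMELY

The limitation period began to run on 2018-07-27.
54 months from 2018-07-27 is 2023-01-27.
Because the automatic bankruptcy stay ran from 2022-10-30 to 2023-05-13, the deadline is extended by 195 days to 2023-08-10.
The period was tolled for 140 days by the written tolling agreement (2023-07-20 to 2023-12-07), pushing the deadline to 2023-12-28.
The plaintiff's legal incapacity from 2022-04-05 to 2022-08-28 does not toll the period, because no stated rule makes the plaintiff's incapacity a tolling event.
Nothing else in the chronology tolls or restarts the period.
Filing on 2023-12-13 beat the 2023-12-28 deadline — the action is timely.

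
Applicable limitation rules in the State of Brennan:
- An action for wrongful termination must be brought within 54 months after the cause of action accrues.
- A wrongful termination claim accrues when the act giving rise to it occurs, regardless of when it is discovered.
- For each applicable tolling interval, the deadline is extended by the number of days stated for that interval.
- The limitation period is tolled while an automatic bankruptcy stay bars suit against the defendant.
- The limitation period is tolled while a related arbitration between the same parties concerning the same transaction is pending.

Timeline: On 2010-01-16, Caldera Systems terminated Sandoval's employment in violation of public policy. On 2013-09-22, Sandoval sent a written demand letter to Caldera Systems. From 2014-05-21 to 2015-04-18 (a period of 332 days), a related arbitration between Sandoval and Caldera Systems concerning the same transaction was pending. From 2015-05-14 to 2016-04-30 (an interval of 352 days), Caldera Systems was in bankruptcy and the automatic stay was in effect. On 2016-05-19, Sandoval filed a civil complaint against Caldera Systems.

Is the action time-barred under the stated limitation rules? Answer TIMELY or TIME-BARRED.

The cause of action accrued on 2010-01-16, the date of the act.
The untolled deadline — 54 months after 2010-01-16 — is 2014-07-16.
Because the pending related arbitration ran from 2014-05-21 to 2015-04-18, the deadline is extended by 332 days to 2015-06-13.
The automatic bankruptcy stay from 2015-05-14 to 2016-04-30 tolled the period for 352 days, extending the deadline to 2016-05-30.
The other events in the timeline have no effect on the limitation period under the stated rules.
Sandoval filed on 2016-05-19, before the 2016-05-30 deadline, so the action is timely.

TIMELY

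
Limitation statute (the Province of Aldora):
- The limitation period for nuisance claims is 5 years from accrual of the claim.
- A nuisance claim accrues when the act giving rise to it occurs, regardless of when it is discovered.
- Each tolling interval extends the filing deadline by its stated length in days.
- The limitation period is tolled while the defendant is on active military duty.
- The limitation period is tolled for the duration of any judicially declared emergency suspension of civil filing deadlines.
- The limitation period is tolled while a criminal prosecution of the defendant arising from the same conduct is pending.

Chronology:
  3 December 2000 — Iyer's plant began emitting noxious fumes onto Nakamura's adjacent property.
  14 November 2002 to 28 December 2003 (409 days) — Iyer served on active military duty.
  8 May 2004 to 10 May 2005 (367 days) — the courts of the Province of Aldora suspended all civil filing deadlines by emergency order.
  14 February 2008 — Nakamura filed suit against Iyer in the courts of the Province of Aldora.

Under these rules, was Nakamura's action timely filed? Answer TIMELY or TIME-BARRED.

The claim accrued on 3 December 2000, when the wrongful act occurred.
5 years from 3 December 2000 is 3 December 2005.
The defendant's active military service from 14 November 2002 to 28 December 2003 tolled the period for 409 days, extending the deadline to 16 January 2007.
The period was tolled for 367 days by the emergency suspension of filing deadlines (8 May 2004 to 10 May 2005), pushing the deadline to 18 January 2008.
Filing on 14 February 2008 missed the 18 January 2008 deadline — the action is time-barred.

TIME-BARRED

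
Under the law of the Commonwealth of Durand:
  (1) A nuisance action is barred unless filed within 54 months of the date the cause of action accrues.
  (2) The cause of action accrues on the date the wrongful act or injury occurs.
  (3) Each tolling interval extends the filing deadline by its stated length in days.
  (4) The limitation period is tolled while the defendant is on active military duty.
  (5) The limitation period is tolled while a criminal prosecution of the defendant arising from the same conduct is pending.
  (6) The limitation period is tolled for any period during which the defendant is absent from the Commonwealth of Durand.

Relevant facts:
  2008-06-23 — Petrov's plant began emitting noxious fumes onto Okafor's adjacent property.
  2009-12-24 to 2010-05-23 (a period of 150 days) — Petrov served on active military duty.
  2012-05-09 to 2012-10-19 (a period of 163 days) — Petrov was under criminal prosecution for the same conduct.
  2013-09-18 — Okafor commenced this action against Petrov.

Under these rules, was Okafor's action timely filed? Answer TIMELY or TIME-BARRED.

The limitation period began to run on 2008-06-23.
Adding the 54 months base period to 2008-06-23 gives a deadline of 2012-12-23, before any tolling.
Because the defendant's active military service ran from 2009-12-24 to 2010-05-23, the deadline is extended by 150 days to 2013-05-22.
The pending criminal prosecution from 2012-05-09 to 2012-10-19 tolled the period for 163 days, extending the deadline to 2013-11-01.
Filing on 2013-09-18 beat the 2013-11-01 deadline — the action is timely.

TIMELY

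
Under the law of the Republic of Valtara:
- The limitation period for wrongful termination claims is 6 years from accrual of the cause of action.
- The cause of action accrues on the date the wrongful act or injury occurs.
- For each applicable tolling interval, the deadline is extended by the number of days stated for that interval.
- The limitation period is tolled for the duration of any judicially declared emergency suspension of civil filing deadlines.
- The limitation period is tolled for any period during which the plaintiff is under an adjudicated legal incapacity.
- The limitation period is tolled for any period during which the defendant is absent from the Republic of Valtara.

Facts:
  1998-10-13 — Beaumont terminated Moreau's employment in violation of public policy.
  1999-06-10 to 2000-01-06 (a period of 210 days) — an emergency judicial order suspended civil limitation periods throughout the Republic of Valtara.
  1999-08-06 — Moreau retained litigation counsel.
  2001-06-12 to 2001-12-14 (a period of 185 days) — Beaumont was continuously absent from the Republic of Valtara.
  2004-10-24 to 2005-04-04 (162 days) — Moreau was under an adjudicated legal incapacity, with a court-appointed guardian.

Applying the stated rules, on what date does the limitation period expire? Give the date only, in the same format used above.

2006-04-23

The claim accrued on 1998-10-13, when the wrongful act occurred.
The untolled deadline — 6 years after 1998-10-13 — is 2004-10-13.
The period was tolled for 210 days by the emergency suspension of filing deadlines (1999-06-10 to 2000-01-06), pushing the deadline to 2005-05-11.
The defendant's absence from the jurisdiction from 2001-06-12 to 2001-12-14 tolled the period for 185 days, extending the deadline to 2005-11-12.
Because the plaintiff's legal incapacity ran from 2004-10-24 to 2005-04-04, the deadline is extended by 162 days to 2006-04-23.
None of the other events listed affects the running of the period under the stated rules.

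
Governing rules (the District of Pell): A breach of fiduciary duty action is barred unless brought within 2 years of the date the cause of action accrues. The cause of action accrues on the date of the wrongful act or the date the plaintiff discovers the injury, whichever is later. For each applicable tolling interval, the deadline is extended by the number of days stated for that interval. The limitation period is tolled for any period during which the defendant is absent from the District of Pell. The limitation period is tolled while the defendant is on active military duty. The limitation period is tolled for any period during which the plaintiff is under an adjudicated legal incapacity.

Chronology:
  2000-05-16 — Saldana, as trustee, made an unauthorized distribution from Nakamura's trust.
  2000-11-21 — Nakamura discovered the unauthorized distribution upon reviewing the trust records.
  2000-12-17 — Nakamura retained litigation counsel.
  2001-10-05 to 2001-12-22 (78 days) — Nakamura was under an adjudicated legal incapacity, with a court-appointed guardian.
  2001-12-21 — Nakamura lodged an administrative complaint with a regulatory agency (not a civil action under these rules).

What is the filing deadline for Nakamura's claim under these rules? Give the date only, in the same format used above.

Taking the later of the act (2000-05-16) and discovery (2000-11-21), the claim accrued on 2000-11-21.
Adding the 2 years base period to 2000-11-21 gives a deadline of 2002-11-21, before any tolling.
Because the plaintiff's legal incapacity ran from 2001-10-05 to 2001-12-22, the deadline is extended by 78 days to 2003-02-07.
The other events in the timeline have no effect on the limitation period under the stated rules.

2003-02-07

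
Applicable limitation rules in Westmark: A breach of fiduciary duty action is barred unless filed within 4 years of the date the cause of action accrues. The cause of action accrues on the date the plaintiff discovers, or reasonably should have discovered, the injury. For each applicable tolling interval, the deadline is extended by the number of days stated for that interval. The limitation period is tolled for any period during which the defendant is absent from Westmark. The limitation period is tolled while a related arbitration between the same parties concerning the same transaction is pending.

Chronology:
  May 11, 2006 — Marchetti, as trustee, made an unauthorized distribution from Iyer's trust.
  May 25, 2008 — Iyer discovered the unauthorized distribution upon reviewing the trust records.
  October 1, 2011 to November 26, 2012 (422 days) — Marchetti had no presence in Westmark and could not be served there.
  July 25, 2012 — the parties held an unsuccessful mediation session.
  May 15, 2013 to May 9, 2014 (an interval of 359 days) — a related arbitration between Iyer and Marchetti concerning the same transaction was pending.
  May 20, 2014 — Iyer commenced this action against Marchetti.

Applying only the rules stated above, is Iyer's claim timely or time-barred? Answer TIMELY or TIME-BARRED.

The claim did not accrue until Iyer discovered the injury on May 25, 2008; the May 11, 2006 act date does not start the clock under the stated rule.
Adding the 4 years base period to May 25, 2008 gives a deadline of May 25, 2012, before any tolling.
The period was tolled for 422 days by the defendant's absence from the jurisdiction (October 1, 2011 to November 26, 2012), pushing the deadline to July 21, 2013.
The pending related arbitration from May 15, 2013 to May 9, 2014 tolled the period for 359 days, extending the deadline to July 15, 2014.
None of the other events listed affects the running of the period under the stated rules.
The May 20, 2014 filing precedes the July 15, 2014 deadline; the claim is timely.

TIMELY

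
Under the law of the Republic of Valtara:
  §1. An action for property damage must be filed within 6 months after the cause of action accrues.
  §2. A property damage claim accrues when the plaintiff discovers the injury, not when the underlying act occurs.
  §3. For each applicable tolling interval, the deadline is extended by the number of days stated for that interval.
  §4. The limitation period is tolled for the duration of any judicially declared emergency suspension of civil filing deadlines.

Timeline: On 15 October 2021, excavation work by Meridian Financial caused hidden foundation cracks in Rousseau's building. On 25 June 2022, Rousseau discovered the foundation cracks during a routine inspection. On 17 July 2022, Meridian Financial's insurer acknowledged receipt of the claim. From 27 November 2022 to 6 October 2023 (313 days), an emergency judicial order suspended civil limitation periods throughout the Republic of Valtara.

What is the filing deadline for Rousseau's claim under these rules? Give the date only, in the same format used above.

Accrual is tied to discovery, so the period began on 25 June 2022 rather than on 15 October 2021 when the act occurred.
6 months from 25 June 2022 is 25 December 2022.
Because the emergency suspension of filing deadlines ran from 27 November 2022 to 6 October 2023, the deadline is extended by 313 days to 3 November 2023.
Nothing else in the chronology tolls or restarts the period.

3 November 2023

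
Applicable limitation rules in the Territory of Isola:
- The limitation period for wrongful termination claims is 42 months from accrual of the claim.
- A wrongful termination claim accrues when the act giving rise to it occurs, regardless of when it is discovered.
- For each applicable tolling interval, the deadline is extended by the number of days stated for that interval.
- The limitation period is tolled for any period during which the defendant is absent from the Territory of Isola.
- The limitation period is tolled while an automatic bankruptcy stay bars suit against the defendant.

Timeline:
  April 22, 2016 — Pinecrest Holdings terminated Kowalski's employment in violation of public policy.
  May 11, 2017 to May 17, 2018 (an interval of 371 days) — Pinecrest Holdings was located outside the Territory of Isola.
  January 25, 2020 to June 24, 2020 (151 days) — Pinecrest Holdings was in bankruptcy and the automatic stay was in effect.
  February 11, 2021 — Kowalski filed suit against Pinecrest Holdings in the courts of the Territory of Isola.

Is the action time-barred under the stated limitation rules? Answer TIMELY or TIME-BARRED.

The claim accrued on April 22, 2016, when the wrongful act occurred.
The untolled deadline — 42 months after April 22, 2016 — is October 22, 2019.
Because the defendant's absence from the jurisdiction ran from May 11, 2017 to May 17, 2018, the deadline is extended by 371 days to October 27, 2020.
The period was tolled for 151 days by the automatic bankruptcy stay (January 25, 2020 to June 24, 2020), pushing the deadline to March 27, 2021.
Filing on February 11, 2021 beat the March 27, 2021 deadline — the action is timely.

TIMELY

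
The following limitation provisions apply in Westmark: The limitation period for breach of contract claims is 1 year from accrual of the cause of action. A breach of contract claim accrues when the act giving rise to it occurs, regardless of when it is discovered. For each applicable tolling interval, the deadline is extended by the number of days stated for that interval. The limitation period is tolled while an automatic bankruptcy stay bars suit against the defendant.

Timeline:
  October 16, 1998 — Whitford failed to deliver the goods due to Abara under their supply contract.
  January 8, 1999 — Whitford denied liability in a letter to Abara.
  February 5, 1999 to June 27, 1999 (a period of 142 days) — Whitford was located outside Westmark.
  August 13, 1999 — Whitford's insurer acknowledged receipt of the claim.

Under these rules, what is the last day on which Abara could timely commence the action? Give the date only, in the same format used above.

The limitation period began to run on October 16, 1998.
1 year from October 16, 1998 is October 16, 1999.
No stated provision tolls the period for the defendant's absence, so the interval from February 5, 1999 to June 27, 1999 has no effect on the deadline.
Nothing else in the chronology tolls or restarts the period.

October 16, 1999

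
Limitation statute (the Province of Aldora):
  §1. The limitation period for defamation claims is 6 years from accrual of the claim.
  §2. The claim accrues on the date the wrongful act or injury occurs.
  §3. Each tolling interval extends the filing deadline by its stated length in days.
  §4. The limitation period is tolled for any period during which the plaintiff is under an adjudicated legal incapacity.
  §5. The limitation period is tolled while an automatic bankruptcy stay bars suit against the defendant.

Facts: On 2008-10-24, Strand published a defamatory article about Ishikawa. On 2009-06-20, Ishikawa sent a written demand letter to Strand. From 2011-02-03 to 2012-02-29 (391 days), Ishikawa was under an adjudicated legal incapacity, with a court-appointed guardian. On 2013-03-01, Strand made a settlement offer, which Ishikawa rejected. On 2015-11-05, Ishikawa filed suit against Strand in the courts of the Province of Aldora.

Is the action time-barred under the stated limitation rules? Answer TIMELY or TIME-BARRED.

The claim accrued on 2008-10-24, the date of the act.
The untolled deadline — 6 years after 2008-10-24 — is 2014-10-24.
The period was tolled for 391 days by the plaintiff's legal incapacity (2011-02-03 to 2012-02-29), pushing the deadline to 2015-11-19.
None of the other events listed affects the running of the period under the stated rules.
The 2015-11-05 filing precedes the 2015-11-19 deadline; the claim is timely.

TIMELY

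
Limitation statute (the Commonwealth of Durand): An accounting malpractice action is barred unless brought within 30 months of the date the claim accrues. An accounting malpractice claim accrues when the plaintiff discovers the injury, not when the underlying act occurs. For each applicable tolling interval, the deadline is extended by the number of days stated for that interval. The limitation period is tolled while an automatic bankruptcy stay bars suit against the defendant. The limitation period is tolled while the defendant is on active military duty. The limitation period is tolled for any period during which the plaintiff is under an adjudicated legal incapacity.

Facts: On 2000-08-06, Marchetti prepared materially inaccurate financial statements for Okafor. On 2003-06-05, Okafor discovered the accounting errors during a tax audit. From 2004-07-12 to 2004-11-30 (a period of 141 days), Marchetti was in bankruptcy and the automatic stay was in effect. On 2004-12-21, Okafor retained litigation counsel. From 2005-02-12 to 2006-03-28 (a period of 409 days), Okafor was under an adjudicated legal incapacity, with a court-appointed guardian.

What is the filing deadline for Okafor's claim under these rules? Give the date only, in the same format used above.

The claim did not accrue until Okafor discovered the injury on 2003-06-05; the 2000-08-06 act date does not start the clock under the stated rule.
Adding the 30 months base period to 2003-06-05 gives a deadline of 2005-12-05, before any tolling.
The period was tolled for 141 days by the automatic bankruptcy stay (2004-07-12 to 2004-11-30), pushing the deadline to 2006-04-25.
Because the plaintiff's legal incapacity ran from 2005-02-12 to 2006-03-28, the deadline is extended by 409 days to 2007-06-08.
None of the other events listed affects the running of the period under the stated rules.

2007-06-08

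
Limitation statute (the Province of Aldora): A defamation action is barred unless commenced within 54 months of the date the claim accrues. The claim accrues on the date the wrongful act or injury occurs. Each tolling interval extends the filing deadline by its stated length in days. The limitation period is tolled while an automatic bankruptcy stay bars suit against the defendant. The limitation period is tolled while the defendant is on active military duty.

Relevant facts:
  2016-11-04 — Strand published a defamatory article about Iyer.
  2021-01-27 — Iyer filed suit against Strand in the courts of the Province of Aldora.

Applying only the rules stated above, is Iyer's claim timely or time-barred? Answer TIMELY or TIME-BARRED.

TIMELY

The claim accrued on 2016-11-04, when the wrongful act occurred.
The untolled deadline — 54 months after 2016-11-04 — is 2021-05-04.
The 2021-01-27 filing precedes the 2021-05-04 deadline; the claim is timely.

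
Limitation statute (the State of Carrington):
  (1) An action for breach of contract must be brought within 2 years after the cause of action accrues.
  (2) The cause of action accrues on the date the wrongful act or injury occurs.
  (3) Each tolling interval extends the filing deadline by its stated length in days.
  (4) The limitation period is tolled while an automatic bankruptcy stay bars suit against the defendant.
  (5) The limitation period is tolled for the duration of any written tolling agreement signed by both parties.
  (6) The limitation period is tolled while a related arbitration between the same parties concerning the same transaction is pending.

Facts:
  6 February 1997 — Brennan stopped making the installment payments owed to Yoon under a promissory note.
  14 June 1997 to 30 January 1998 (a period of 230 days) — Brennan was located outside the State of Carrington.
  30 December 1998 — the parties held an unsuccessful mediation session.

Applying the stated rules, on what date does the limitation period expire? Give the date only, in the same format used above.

The cause of action accrued on 6 February 1997, the date of the act.
2 years from 6 February 1997 is 6 February 1999.
Although the defendant's absence ran from 14 June 1997 to 30 January 1998, the stated rules do not make that a tolling event, so it is disregarded.
Nothing else in the chronology tolls or restarts the period.

6 February 1999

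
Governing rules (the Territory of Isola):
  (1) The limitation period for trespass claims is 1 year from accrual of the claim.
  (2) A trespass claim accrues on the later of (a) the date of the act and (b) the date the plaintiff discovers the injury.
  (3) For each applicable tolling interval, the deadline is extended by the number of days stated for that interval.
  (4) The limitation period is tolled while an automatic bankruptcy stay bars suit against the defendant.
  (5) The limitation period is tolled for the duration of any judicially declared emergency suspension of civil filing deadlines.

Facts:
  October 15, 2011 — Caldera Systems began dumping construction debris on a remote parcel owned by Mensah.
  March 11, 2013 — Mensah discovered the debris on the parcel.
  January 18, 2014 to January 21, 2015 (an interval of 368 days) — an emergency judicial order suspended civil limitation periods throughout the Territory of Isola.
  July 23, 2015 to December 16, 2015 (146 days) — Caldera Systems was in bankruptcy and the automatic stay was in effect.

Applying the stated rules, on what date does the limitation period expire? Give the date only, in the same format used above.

The claim accrued on March 11, 2013 — the later of the October 15, 2011 act and the March 11, 2013 discovery.
The untolled deadline — 1 year after March 11, 2013 — is March 11, 2014.
The emergency suspension of filing deadlines from January 18, 2014 to January 21, 2015 tolled the period for 368 days, extending the deadline to March 14, 2015.
By the time the automatic bankruptcy stay began on July 23, 2015, the limitation period had already expired on March 14, 2015; that interval cannot revive it.

March 14, 2015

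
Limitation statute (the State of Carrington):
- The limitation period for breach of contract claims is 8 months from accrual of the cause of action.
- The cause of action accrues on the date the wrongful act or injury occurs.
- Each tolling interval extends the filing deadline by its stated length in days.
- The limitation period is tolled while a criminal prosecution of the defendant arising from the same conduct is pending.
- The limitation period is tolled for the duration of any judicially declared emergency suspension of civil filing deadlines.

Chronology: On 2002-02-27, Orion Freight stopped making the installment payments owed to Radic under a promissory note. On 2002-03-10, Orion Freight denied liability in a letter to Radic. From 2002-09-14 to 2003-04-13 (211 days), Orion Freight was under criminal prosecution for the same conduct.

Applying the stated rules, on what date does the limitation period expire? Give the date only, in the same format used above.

The limitation period began to run on 2002-02-27.
The untolled deadline — 8 months after 2002-02-27 — is 2002-10-27.
The period was tolled for 211 days by the pending criminal prosecution (2002-09-14 to 2003-04-13), pushing the deadline to 2003-05-26.
None of the other events listed affects the running of the period under the stated rules.

2003-05-26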